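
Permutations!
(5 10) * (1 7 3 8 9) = (1 7 3 8 9)(5 10) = [0, 7, 2, 8, 4, 10, 6, 3, 9, 1, 5]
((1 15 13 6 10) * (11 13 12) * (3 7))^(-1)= (1 10 6 13 11 12 15)(3 7)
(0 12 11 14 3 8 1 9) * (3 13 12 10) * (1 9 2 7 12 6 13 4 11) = (0 10 3 8 9)(1 2 7 12)(4 11 14)(6 13) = [10, 2, 7, 8, 11, 5, 13, 12, 9, 0, 3, 14, 1, 6, 4]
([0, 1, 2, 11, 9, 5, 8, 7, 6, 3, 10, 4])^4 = [0, 1, 2, 3, 4, 5, 6, 7, 8, 9, 10, 11]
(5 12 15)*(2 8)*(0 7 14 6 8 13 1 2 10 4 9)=[7, 2, 13, 3, 9, 12, 8, 14, 10, 0, 4, 11, 15, 1, 6, 5]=(0 7 14 6 8 10 4 9)(1 2 13)(5 12 15)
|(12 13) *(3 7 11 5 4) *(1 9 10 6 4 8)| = |(1 9 10 6 4 3 7 11 5 8)(12 13)| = 10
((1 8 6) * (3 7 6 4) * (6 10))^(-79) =(1 10 3 8 6 7 4)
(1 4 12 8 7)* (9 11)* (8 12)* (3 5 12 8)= (1 4 3 5 12 8 7)(9 11)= [0, 4, 2, 5, 3, 12, 6, 1, 7, 11, 10, 9, 8]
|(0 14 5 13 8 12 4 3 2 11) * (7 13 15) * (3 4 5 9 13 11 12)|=|(0 14 9 13 8 3 2 12 5 15 7 11)|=12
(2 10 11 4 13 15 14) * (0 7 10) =[7, 1, 0, 3, 13, 5, 6, 10, 8, 9, 11, 4, 12, 15, 2, 14] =(0 7 10 11 4 13 15 14 2)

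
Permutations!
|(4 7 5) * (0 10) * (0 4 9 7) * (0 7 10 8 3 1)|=|(0 8 3 1)(4 7 5 9 10)|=20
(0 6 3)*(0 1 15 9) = (0 6 3 1 15 9) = [6, 15, 2, 1, 4, 5, 3, 7, 8, 0, 10, 11, 12, 13, 14, 9]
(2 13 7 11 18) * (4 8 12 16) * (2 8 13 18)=(2 18 8 12 16 4 13 7 11)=[0, 1, 18, 3, 13, 5, 6, 11, 12, 9, 10, 2, 16, 7, 14, 15, 4, 17, 8]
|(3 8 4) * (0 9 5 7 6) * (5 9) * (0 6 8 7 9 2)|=4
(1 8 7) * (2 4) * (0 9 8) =(0 9 8 7 1)(2 4) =[9, 0, 4, 3, 2, 5, 6, 1, 7, 8]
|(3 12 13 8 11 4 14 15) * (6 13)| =|(3 12 6 13 8 11 4 14 15)| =9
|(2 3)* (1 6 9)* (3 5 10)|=12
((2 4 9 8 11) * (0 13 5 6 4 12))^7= ((0 13 5 6 4 9 8 11 2 12))^7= (0 11 4 13 2 9 5 12 8 6)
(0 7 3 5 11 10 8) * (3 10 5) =(0 7 10 8)(5 11) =[7, 1, 2, 3, 4, 11, 6, 10, 0, 9, 8, 5]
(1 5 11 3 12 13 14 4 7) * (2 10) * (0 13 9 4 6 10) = [13, 5, 0, 12, 7, 11, 10, 1, 8, 4, 2, 3, 9, 14, 6] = (0 13 14 6 10 2)(1 5 11 3 12 9 4 7)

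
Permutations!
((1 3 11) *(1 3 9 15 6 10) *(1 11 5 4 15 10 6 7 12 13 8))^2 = (1 10 3 4 7 13)(5 15 12 8 9 11)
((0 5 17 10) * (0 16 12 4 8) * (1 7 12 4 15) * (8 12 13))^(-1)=(0 8 13 7 1 15 12 4 16 10 17 5)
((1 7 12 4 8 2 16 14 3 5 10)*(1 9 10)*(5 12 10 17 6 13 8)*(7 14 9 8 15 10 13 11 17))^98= ((1 14 3 12 4 5)(2 16 9 7 13 15 10 8)(6 11 17))^98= (1 3 4)(2 9 13 10)(5 14 12)(6 17 11)(7 15 8 16)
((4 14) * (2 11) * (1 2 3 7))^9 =((1 2 11 3 7)(4 14))^9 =(1 7 3 11 2)(4 14)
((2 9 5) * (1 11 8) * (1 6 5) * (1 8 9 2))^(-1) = ((1 11 9 8 6 5))^(-1) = (1 5 6 8 9 11)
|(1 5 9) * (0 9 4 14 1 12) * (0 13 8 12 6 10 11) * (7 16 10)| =|(0 9 6 7 16 10 11)(1 5 4 14)(8 12 13)| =84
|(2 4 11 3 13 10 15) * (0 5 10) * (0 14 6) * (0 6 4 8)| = 30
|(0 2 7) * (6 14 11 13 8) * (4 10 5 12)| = |(0 2 7)(4 10 5 12)(6 14 11 13 8)| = 60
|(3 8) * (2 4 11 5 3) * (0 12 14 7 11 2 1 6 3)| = 12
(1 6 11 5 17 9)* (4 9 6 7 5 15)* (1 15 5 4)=(1 7 4 9 15)(5 17 6 11)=[0, 7, 2, 3, 9, 17, 11, 4, 8, 15, 10, 5, 12, 13, 14, 1, 16, 6]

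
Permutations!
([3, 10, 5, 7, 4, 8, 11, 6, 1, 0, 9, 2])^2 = [7, 9, 8, 6, 4, 1, 2, 11, 10, 3, 0, 5]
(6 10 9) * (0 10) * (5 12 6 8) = (0 10 9 8 5 12 6) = [10, 1, 2, 3, 4, 12, 0, 7, 5, 8, 9, 11, 6]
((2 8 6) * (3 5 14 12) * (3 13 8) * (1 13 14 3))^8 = (14)(1 6 13 2 8)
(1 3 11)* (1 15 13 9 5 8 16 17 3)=(3 11 15 13 9 5 8 16 17)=[0, 1, 2, 11, 4, 8, 6, 7, 16, 5, 10, 15, 12, 9, 14, 13, 17, 3]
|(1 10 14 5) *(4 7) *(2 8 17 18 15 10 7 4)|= |(1 7 2 8 17 18 15 10 14 5)|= 10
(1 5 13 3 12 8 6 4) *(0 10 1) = (0 10 1 5 13 3 12 8 6 4) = [10, 5, 2, 12, 0, 13, 4, 7, 6, 9, 1, 11, 8, 3]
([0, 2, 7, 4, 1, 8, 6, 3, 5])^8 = (8)(1 3 2 4 7)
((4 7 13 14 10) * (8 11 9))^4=((4 7 13 14 10)(8 11 9))^4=(4 10 14 13 7)(8 11 9)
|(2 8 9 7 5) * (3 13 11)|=|(2 8 9 7 5)(3 13 11)|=15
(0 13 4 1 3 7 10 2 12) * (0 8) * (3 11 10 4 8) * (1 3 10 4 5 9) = (0 13 8)(1 11 4 3 7 5 9)(2 12 10) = [13, 11, 12, 7, 3, 9, 6, 5, 0, 1, 2, 4, 10, 8]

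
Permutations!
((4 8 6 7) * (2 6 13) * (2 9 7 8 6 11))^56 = ((2 11)(4 6 8 13 9 7))^56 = (4 8 9)(6 13 7)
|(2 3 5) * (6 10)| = 6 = |(2 3 5)(6 10)|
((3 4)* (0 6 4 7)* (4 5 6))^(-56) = ((0 4 3 7)(5 6))^(-56) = (7)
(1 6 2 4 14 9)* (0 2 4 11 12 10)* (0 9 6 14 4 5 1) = (0 2 11 12 10 9)(1 14 6 5) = [2, 14, 11, 3, 4, 1, 5, 7, 8, 0, 9, 12, 10, 13, 6]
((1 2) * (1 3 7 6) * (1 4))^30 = (7)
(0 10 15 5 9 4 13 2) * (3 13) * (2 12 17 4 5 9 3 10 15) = (0 15 9 5 3 13 12 17 4 10 2) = [15, 1, 0, 13, 10, 3, 6, 7, 8, 5, 2, 11, 17, 12, 14, 9, 16, 4]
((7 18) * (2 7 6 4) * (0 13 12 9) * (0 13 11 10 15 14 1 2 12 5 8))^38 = (0 2 9 10 18 5 14 4)(1 12 11 7 13 15 6 8)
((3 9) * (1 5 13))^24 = ((1 5 13)(3 9))^24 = (13)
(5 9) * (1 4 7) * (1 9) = [0, 4, 2, 3, 7, 1, 6, 9, 8, 5] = (1 4 7 9 5)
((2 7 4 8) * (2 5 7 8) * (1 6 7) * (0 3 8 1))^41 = ((0 3 8 5)(1 6 7 4 2))^41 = (0 3 8 5)(1 6 7 4 2)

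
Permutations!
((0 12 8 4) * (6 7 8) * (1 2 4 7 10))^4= ((0 12 6 10 1 2 4)(7 8))^4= (0 1 12 2 6 4 10)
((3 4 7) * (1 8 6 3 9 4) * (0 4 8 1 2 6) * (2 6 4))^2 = (0 4 9)(2 7 8) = ((0 2 4 7 9 8)(3 6))^2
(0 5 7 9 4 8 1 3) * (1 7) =(0 5 1 3)(4 8 7 9) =[5, 3, 2, 0, 8, 1, 6, 9, 7, 4]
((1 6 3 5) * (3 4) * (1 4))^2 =(6)(3 4 5)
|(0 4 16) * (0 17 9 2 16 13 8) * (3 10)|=|(0 4 13 8)(2 16 17 9)(3 10)|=4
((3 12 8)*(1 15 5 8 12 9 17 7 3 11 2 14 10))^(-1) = (1 10 14 2 11 8 5 15)(3 7 17 9)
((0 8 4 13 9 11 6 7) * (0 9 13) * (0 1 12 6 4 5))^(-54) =((13)(0 8 5)(1 12 6 7 9 11 4))^(-54) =(13)(1 6 9 4 12 7 11)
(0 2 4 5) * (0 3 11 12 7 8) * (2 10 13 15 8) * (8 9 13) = (0 10 8)(2 4 5 3 11 12 7)(9 13 15) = [10, 1, 4, 11, 5, 3, 6, 2, 0, 13, 8, 12, 7, 15, 14, 9]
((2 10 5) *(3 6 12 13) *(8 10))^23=((2 8 10 5)(3 6 12 13))^23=(2 5 10 8)(3 13 12 6)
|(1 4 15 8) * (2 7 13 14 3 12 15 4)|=|(1 2 7 13 14 3 12 15 8)|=9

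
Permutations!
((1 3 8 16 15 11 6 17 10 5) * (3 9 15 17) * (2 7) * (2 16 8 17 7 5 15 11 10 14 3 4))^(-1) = ((1 9 11 6 4 2 5)(3 17 14)(7 16)(10 15))^(-1) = (1 5 2 4 6 11 9)(3 14 17)(7 16)(10 15)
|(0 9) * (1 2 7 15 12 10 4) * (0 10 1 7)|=9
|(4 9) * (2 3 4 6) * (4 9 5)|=4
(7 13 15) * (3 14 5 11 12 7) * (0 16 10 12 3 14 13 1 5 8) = (0 16 10 12 7 1 5 11 3 13 15 14 8) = [16, 5, 2, 13, 4, 11, 6, 1, 0, 9, 12, 3, 7, 15, 8, 14, 10]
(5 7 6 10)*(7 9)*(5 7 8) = (5 9 8)(6 10 7) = [0, 1, 2, 3, 4, 9, 10, 6, 5, 8, 7]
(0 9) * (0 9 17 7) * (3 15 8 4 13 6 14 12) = (0 17 7)(3 15 8 4 13 6 14 12) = [17, 1, 2, 15, 13, 5, 14, 0, 4, 9, 10, 11, 3, 6, 12, 8, 16, 7]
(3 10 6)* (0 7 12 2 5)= (0 7 12 2 5)(3 10 6)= [7, 1, 5, 10, 4, 0, 3, 12, 8, 9, 6, 11, 2]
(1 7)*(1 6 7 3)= (1 3)(6 7)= [0, 3, 2, 1, 4, 5, 7, 6]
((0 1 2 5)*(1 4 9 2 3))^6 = (0 4 9 2 5)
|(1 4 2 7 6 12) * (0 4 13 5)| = |(0 4 2 7 6 12 1 13 5)| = 9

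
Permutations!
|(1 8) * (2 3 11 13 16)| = 10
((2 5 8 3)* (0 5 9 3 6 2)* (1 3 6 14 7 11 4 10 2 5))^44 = ((0 1 3)(2 9 6 5 8 14 7 11 4 10))^44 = (0 3 1)(2 8 4 6 7)(5 11 9 14 10)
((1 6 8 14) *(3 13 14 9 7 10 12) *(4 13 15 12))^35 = ((1 6 8 9 7 10 4 13 14)(3 15 12))^35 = (1 14 13 4 10 7 9 8 6)(3 12 15)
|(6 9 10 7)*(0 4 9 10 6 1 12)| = |(0 4 9 6 10 7 1 12)| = 8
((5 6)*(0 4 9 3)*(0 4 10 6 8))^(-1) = ((0 10 6 5 8)(3 4 9))^(-1) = (0 8 5 6 10)(3 9 4)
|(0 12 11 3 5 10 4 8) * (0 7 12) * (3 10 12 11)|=15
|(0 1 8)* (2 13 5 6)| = 12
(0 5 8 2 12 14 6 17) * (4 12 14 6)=(0 5 8 2 14 4 12 6 17)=[5, 1, 14, 3, 12, 8, 17, 7, 2, 9, 10, 11, 6, 13, 4, 15, 16, 0]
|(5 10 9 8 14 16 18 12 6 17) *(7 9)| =11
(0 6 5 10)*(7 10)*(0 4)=[6, 1, 2, 3, 0, 7, 5, 10, 8, 9, 4]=(0 6 5 7 10 4)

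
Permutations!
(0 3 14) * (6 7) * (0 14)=[3, 1, 2, 0, 4, 5, 7, 6, 8, 9, 10, 11, 12, 13, 14]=(14)(0 3)(6 7)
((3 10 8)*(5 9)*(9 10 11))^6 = ((3 11 9 5 10 8))^6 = (11)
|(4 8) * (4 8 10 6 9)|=|(4 10 6 9)|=4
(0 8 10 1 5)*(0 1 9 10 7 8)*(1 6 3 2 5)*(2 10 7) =(2 5 6 3 10 9 7 8) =[0, 1, 5, 10, 4, 6, 3, 8, 2, 7, 9]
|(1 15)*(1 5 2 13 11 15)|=5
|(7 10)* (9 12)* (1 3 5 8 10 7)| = 10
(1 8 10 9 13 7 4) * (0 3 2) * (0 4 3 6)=[6, 8, 4, 2, 1, 5, 0, 3, 10, 13, 9, 11, 12, 7]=(0 6)(1 8 10 9 13 7 3 2 4)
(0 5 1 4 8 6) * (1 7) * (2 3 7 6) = (0 5 6)(1 4 8 2 3 7) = [5, 4, 3, 7, 8, 6, 0, 1, 2]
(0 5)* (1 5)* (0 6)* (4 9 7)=(0 1 5 6)(4 9 7)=[1, 5, 2, 3, 9, 6, 0, 4, 8, 7]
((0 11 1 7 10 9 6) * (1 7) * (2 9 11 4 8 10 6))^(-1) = (0 6 7 11 10 8 4)(2 9)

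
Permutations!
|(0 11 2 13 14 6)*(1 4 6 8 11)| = 20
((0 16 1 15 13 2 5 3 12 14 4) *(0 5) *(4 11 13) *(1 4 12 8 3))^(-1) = (0 2 13 11 14 12 15 1 5 4 16)(3 8)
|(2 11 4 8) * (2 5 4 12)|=3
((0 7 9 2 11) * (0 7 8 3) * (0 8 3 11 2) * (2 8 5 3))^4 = (0 7 8)(2 9 11)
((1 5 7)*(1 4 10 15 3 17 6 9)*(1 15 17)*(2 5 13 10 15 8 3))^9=((1 13 10 17 6 9 8 3)(2 5 7 4 15))^9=(1 13 10 17 6 9 8 3)(2 15 4 7 5)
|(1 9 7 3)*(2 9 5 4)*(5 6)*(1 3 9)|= |(1 6 5 4 2)(7 9)|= 10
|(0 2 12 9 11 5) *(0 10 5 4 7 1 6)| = 18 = |(0 2 12 9 11 4 7 1 6)(5 10)|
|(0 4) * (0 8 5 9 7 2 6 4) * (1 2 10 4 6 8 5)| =|(1 2 8)(4 5 9 7 10)| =15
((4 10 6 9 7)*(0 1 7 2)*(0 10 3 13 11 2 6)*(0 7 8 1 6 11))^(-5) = ((0 6 9 11 2 10 7 4 3 13)(1 8))^(-5) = (0 10)(1 8)(2 13)(3 11)(4 9)(6 7)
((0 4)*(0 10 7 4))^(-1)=(4 7 10)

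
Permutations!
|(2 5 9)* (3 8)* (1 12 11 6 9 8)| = |(1 12 11 6 9 2 5 8 3)| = 9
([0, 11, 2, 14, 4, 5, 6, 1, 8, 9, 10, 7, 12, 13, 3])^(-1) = (1 7 11)(3 14)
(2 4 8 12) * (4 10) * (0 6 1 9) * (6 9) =(0 9)(1 6)(2 10 4 8 12) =[9, 6, 10, 3, 8, 5, 1, 7, 12, 0, 4, 11, 2]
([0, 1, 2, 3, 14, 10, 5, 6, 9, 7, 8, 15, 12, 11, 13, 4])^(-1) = [0, 1, 2, 3, 15, 6, 7, 9, 10, 8, 5, 13, 12, 14, 4, 11]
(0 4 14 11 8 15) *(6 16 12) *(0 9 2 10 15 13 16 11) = [4, 1, 10, 3, 14, 5, 11, 7, 13, 2, 15, 8, 6, 16, 0, 9, 12] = (0 4 14)(2 10 15 9)(6 11 8 13 16 12)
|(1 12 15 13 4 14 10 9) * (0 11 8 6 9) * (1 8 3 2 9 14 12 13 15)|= |(15)(0 11 3 2 9 8 6 14 10)(1 13 4 12)|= 36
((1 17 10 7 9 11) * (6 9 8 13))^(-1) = ((1 17 10 7 8 13 6 9 11))^(-1) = (1 11 9 6 13 8 7 10 17)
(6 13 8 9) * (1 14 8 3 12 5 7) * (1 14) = (3 12 5 7 14 8 9 6 13) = [0, 1, 2, 12, 4, 7, 13, 14, 9, 6, 10, 11, 5, 3, 8]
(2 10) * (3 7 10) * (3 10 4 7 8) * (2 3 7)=[0, 1, 10, 8, 2, 5, 6, 4, 7, 9, 3]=(2 10 3 8 7 4)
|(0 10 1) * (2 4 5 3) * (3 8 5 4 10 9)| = 6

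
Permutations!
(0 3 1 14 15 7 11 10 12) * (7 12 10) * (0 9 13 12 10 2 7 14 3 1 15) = (0 1 3 15 10 2 7 11 14)(9 13 12) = [1, 3, 7, 15, 4, 5, 6, 11, 8, 13, 2, 14, 9, 12, 0, 10]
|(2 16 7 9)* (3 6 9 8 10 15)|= 9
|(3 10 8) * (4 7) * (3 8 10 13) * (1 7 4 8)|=6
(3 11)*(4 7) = (3 11)(4 7) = [0, 1, 2, 11, 7, 5, 6, 4, 8, 9, 10, 3]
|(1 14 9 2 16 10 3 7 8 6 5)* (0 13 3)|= |(0 13 3 7 8 6 5 1 14 9 2 16 10)|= 13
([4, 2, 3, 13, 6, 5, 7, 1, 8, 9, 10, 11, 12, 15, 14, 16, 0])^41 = [4, 2, 3, 13, 6, 5, 7, 1, 8, 9, 10, 11, 12, 15, 14, 16, 0]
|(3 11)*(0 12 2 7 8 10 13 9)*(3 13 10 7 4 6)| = 18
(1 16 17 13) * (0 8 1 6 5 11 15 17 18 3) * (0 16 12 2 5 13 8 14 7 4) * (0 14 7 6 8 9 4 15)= [7, 12, 5, 16, 14, 11, 13, 15, 1, 4, 10, 0, 2, 8, 6, 17, 18, 9, 3]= (0 7 15 17 9 4 14 6 13 8 1 12 2 5 11)(3 16 18)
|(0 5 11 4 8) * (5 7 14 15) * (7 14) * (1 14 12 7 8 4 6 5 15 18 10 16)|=|(0 12 7 8)(1 14 18 10 16)(5 11 6)|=60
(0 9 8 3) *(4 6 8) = [9, 1, 2, 0, 6, 5, 8, 7, 3, 4] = (0 9 4 6 8 3)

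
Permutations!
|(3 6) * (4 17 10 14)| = 4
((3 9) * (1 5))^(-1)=((1 5)(3 9))^(-1)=(1 5)(3 9)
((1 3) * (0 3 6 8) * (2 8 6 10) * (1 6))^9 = (0 6 10 8 3 1 2)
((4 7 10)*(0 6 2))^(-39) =(10)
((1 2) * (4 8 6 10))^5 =(1 2)(4 8 6 10)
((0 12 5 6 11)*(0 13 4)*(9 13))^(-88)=(13)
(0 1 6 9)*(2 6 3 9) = [1, 3, 6, 9, 4, 5, 2, 7, 8, 0] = (0 1 3 9)(2 6)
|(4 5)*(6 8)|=2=|(4 5)(6 8)|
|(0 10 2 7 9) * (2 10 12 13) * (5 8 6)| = 6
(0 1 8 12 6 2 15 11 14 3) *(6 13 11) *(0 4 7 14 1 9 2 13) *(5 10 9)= (0 5 10 9 2 15 6 13 11 1 8 12)(3 4 7 14)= [5, 8, 15, 4, 7, 10, 13, 14, 12, 2, 9, 1, 0, 11, 3, 6]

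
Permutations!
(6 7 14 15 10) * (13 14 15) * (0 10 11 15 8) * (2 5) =(0 10 6 7 8)(2 5)(11 15)(13 14) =[10, 1, 5, 3, 4, 2, 7, 8, 0, 9, 6, 15, 12, 14, 13, 11]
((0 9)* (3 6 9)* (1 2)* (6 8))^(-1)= ((0 3 8 6 9)(1 2))^(-1)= (0 9 6 8 3)(1 2)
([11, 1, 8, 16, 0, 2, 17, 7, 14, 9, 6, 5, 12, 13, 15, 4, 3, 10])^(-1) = [4, 1, 5, 16, 15, 11, 10, 7, 2, 9, 17, 0, 12, 13, 8, 14, 3, 6]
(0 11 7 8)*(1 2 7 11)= (11)(0 1 2 7 8)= [1, 2, 7, 3, 4, 5, 6, 8, 0, 9, 10, 11]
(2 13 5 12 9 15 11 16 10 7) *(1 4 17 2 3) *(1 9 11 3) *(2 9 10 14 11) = (1 4 17 9 15 3 10 7)(2 13 5 12)(11 16 14) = [0, 4, 13, 10, 17, 12, 6, 1, 8, 15, 7, 16, 2, 5, 11, 3, 14, 9]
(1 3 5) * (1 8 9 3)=[0, 1, 2, 5, 4, 8, 6, 7, 9, 3]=(3 5 8 9)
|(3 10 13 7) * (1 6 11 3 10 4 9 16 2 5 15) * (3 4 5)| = 30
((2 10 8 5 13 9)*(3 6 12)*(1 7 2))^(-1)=(1 9 13 5 8 10 2 7)(3 12 6)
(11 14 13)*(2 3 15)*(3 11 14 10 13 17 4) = (2 11 10 13 14 17 4 3 15) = [0, 1, 11, 15, 3, 5, 6, 7, 8, 9, 13, 10, 12, 14, 17, 2, 16, 4]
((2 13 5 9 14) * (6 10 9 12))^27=(2 12 9 13 6 14 5 10)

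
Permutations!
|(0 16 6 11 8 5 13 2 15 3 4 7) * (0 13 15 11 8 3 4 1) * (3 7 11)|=|(0 16 6 8 5 15 4 11 7 13 2 3 1)|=13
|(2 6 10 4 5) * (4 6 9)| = |(2 9 4 5)(6 10)| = 4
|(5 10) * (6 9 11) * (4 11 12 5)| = |(4 11 6 9 12 5 10)| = 7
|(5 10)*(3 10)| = |(3 10 5)| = 3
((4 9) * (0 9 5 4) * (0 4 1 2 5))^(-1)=(0 4 9)(1 5 2)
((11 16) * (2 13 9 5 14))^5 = (11 16)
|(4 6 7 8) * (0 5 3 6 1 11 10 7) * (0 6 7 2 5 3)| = |(0 3 7 8 4 1 11 10 2 5)| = 10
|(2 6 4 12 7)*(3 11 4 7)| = |(2 6 7)(3 11 4 12)| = 12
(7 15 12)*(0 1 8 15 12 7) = (0 1 8 15 7 12) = [1, 8, 2, 3, 4, 5, 6, 12, 15, 9, 10, 11, 0, 13, 14, 7]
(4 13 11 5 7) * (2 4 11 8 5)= (2 4 13 8 5 7 11)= [0, 1, 4, 3, 13, 7, 6, 11, 5, 9, 10, 2, 12, 8]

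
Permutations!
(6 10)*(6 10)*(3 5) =(10)(3 5) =[0, 1, 2, 5, 4, 3, 6, 7, 8, 9, 10]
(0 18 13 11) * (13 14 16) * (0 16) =(0 18 14)(11 16 13) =[18, 1, 2, 3, 4, 5, 6, 7, 8, 9, 10, 16, 12, 11, 0, 15, 13, 17, 14]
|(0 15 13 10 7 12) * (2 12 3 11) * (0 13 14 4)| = 28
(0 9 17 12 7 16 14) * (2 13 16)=[9, 1, 13, 3, 4, 5, 6, 2, 8, 17, 10, 11, 7, 16, 0, 15, 14, 12]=(0 9 17 12 7 2 13 16 14)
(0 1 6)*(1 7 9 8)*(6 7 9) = (0 9 8 1 7 6) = [9, 7, 2, 3, 4, 5, 0, 6, 1, 8]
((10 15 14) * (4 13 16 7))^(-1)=((4 13 16 7)(10 15 14))^(-1)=(4 7 16 13)(10 14 15)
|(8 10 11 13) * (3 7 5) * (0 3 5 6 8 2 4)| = |(0 3 7 6 8 10 11 13 2 4)| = 10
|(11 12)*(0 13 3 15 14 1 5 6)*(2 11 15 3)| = |(0 13 2 11 12 15 14 1 5 6)| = 10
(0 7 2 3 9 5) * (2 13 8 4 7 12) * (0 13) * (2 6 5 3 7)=(0 12 6 5 13 8 4 2 7)(3 9)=[12, 1, 7, 9, 2, 13, 5, 0, 4, 3, 10, 11, 6, 8]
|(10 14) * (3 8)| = 2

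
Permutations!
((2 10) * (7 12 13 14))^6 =((2 10)(7 12 13 14))^6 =(7 13)(12 14)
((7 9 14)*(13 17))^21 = (13 17)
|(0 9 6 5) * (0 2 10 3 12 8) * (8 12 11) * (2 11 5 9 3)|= 10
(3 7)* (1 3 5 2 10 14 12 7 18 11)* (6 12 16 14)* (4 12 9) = (1 3 18 11)(2 10 6 9 4 12 7 5)(14 16) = [0, 3, 10, 18, 12, 2, 9, 5, 8, 4, 6, 1, 7, 13, 16, 15, 14, 17, 11]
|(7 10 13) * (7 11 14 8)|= |(7 10 13 11 14 8)|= 6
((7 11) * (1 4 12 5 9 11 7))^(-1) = (1 11 9 5 12 4)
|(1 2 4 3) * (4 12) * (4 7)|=6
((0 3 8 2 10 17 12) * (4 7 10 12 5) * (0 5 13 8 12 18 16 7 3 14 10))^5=((0 14 10 17 13 8 2 18 16 7)(3 12 5 4))^5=(0 8)(2 14)(3 12 5 4)(7 13)(10 18)(16 17)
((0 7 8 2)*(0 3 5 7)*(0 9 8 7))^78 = (9)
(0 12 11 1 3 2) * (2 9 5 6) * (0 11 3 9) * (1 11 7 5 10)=[12, 9, 7, 0, 4, 6, 2, 5, 8, 10, 1, 11, 3]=(0 12 3)(1 9 10)(2 7 5 6)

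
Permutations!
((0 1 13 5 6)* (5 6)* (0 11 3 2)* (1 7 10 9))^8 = (0 3 6 1 10)(2 11 13 9 7)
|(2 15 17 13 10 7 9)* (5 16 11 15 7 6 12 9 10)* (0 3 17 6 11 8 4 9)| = 16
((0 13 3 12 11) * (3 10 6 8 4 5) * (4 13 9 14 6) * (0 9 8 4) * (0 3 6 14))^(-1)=(14)(0 9 11 12 3 10 13 8)(4 6 5)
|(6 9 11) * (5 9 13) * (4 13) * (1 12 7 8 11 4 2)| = |(1 12 7 8 11 6 2)(4 13 5 9)| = 28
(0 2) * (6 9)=(0 2)(6 9)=[2, 1, 0, 3, 4, 5, 9, 7, 8, 6]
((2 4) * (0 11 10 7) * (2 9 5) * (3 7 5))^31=(0 2 7 5 3 10 9 11 4)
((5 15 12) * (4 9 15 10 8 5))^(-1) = (4 12 15 9)(5 8 10)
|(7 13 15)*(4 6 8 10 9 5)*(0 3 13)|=30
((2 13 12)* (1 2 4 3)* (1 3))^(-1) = (1 4 12 13 2)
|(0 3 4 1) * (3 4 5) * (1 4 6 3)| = 5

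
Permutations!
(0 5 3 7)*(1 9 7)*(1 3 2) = (0 5 2 1 9 7) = [5, 9, 1, 3, 4, 2, 6, 0, 8, 7]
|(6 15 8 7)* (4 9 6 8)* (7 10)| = |(4 9 6 15)(7 8 10)| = 12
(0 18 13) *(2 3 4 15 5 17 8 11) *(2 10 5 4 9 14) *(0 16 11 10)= (0 18 13 16 11)(2 3 9 14)(4 15)(5 17 8 10)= [18, 1, 3, 9, 15, 17, 6, 7, 10, 14, 5, 0, 12, 16, 2, 4, 11, 8, 13]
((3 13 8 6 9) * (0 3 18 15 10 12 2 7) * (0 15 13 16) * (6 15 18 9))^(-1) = (0 16 3)(2 12 10 15 8 13 18 7)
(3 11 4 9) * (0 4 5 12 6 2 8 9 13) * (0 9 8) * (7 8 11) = (0 4 13 9 3 7 8 11 5 12 6 2) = [4, 1, 0, 7, 13, 12, 2, 8, 11, 3, 10, 5, 6, 9]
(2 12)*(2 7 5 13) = (2 12 7 5 13) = [0, 1, 12, 3, 4, 13, 6, 5, 8, 9, 10, 11, 7, 2]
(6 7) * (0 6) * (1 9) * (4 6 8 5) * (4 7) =(0 8 5 7)(1 9)(4 6) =[8, 9, 2, 3, 6, 7, 4, 0, 5, 1]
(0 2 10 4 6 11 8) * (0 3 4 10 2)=(3 4 6 11 8)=[0, 1, 2, 4, 6, 5, 11, 7, 3, 9, 10, 8]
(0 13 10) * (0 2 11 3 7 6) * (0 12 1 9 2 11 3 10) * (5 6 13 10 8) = (0 10 11 8 5 6 12 1 9 2 3 7 13) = [10, 9, 3, 7, 4, 6, 12, 13, 5, 2, 11, 8, 1, 0]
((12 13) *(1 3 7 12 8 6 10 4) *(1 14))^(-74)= (1 6 7 4 13)(3 10 12 14 8)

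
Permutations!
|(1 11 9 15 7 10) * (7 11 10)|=6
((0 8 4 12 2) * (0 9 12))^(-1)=((0 8 4)(2 9 12))^(-1)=(0 4 8)(2 12 9)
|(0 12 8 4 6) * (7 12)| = 6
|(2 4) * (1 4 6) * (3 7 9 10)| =4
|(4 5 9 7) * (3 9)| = |(3 9 7 4 5)| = 5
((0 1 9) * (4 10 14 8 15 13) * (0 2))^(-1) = ((0 1 9 2)(4 10 14 8 15 13))^(-1) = (0 2 9 1)(4 13 15 8 14 10)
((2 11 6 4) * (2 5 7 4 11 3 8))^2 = (11)(2 8 3)(4 7 5)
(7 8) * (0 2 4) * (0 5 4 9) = (0 2 9)(4 5)(7 8) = [2, 1, 9, 3, 5, 4, 6, 8, 7, 0]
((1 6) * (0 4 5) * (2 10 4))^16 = ((0 2 10 4 5)(1 6))^16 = (0 2 10 4 5)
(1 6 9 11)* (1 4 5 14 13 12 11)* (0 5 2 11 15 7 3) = (0 5 14 13 12 15 7 3)(1 6 9)(2 11 4) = [5, 6, 11, 0, 2, 14, 9, 3, 8, 1, 10, 4, 15, 12, 13, 7]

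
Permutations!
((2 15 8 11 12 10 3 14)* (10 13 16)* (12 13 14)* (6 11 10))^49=(6 11 13 16)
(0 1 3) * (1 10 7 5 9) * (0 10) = (1 3 10 7 5 9) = [0, 3, 2, 10, 4, 9, 6, 5, 8, 1, 7]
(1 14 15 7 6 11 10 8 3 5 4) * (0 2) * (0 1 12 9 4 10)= (0 2 1 14 15 7 6 11)(3 5 10 8)(4 12 9)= [2, 14, 1, 5, 12, 10, 11, 6, 3, 4, 8, 0, 9, 13, 15, 7]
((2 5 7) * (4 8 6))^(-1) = (2 7 5)(4 6 8)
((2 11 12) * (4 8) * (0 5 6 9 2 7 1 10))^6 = ((0 5 6 9 2 11 12 7 1 10)(4 8))^6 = (0 12 6 1 2)(5 7 9 10 11)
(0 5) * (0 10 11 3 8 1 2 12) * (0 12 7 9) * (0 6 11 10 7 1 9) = (12)(0 5 7)(1 2)(3 8 9 6 11) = [5, 2, 1, 8, 4, 7, 11, 0, 9, 6, 10, 3, 12]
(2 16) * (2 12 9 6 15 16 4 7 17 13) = (2 4 7 17 13)(6 15 16 12 9) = [0, 1, 4, 3, 7, 5, 15, 17, 8, 6, 10, 11, 9, 2, 14, 16, 12, 13]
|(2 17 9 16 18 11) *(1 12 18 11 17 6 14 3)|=|(1 12 18 17 9 16 11 2 6 14 3)|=11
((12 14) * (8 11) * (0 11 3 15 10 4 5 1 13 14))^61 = ((0 11 8 3 15 10 4 5 1 13 14 12))^61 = (0 11 8 3 15 10 4 5 1 13 14 12)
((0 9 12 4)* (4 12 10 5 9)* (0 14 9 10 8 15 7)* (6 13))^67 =((0 4 14 9 8 15 7)(5 10)(6 13))^67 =(0 8 4 15 14 7 9)(5 10)(6 13)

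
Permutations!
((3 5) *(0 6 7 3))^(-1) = (0 5 3 7 6)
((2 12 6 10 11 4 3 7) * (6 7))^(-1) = (2 7 12)(3 4 11 10 6)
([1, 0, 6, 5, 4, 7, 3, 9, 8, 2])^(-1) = (0 1)(2 9 7 5 3 6)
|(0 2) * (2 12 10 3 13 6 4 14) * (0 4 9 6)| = |(0 12 10 3 13)(2 4 14)(6 9)| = 30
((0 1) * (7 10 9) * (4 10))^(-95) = (0 1)(4 10 9 7)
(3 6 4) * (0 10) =(0 10)(3 6 4) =[10, 1, 2, 6, 3, 5, 4, 7, 8, 9, 0]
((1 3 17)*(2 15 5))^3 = (17)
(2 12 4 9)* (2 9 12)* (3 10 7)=(3 10 7)(4 12)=[0, 1, 2, 10, 12, 5, 6, 3, 8, 9, 7, 11, 4]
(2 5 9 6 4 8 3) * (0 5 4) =(0 5 9 6)(2 4 8 3) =[5, 1, 4, 2, 8, 9, 0, 7, 3, 6]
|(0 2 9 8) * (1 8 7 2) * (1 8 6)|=|(0 8)(1 6)(2 9 7)|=6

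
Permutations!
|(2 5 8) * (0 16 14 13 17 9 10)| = |(0 16 14 13 17 9 10)(2 5 8)| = 21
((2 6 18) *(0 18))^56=((0 18 2 6))^56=(18)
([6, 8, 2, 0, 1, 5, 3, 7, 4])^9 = [0, 1, 2, 3, 4, 5, 6, 7, 8]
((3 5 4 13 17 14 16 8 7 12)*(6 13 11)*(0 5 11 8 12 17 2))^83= ((0 5 4 8 7 17 14 16 12 3 11 6 13 2))^83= (0 2 13 6 11 3 12 16 14 17 7 8 4 5)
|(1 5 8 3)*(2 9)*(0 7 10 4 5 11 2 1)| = 28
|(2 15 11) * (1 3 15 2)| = |(1 3 15 11)| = 4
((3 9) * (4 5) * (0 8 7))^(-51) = ((0 8 7)(3 9)(4 5))^(-51) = (3 9)(4 5)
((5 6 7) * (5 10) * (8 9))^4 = ((5 6 7 10)(8 9))^4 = (10)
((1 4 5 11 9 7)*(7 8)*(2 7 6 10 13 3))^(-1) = (1 7 2 3 13 10 6 8 9 11 5 4)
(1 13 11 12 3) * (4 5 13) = (1 4 5 13 11 12 3) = [0, 4, 2, 1, 5, 13, 6, 7, 8, 9, 10, 12, 3, 11]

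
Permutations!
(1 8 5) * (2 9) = (1 8 5)(2 9) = [0, 8, 9, 3, 4, 1, 6, 7, 5, 2]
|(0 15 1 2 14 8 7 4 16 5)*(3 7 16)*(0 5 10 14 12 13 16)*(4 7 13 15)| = |(0 4 3 13 16 10 14 8)(1 2 12 15)| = 8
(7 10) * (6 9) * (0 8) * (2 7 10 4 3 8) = (10)(0 2 7 4 3 8)(6 9) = [2, 1, 7, 8, 3, 5, 9, 4, 0, 6, 10]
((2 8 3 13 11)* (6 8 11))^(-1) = ((2 11)(3 13 6 8))^(-1) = (2 11)(3 8 6 13)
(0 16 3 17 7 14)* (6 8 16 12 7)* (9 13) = (0 12 7 14)(3 17 6 8 16)(9 13) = [12, 1, 2, 17, 4, 5, 8, 14, 16, 13, 10, 11, 7, 9, 0, 15, 3, 6]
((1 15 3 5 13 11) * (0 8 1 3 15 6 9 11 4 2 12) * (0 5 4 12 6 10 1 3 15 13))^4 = ((0 8 3 4 2 6 9 11 15 13 12 5)(1 10))^4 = (0 2 15)(3 9 12)(4 11 5)(6 13 8)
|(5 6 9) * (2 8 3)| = |(2 8 3)(5 6 9)| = 3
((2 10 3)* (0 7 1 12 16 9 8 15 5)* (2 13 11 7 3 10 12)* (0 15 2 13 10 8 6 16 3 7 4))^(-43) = (0 4 11 13 1 7)(2 3 8 12 10)(5 15)(6 9 16)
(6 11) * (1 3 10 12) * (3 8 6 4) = (1 8 6 11 4 3 10 12) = [0, 8, 2, 10, 3, 5, 11, 7, 6, 9, 12, 4, 1]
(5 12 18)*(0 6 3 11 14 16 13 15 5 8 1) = (0 6 3 11 14 16 13 15 5 12 18 8 1) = [6, 0, 2, 11, 4, 12, 3, 7, 1, 9, 10, 14, 18, 15, 16, 5, 13, 17, 8]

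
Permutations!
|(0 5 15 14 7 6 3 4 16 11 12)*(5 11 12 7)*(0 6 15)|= 30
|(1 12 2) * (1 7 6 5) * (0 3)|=6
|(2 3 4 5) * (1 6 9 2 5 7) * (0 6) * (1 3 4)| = |(0 6 9 2 4 7 3 1)| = 8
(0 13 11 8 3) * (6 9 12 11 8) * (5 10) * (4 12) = [13, 1, 2, 0, 12, 10, 9, 7, 3, 4, 5, 6, 11, 8] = (0 13 8 3)(4 12 11 6 9)(5 10)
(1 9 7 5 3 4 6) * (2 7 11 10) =(1 9 11 10 2 7 5 3 4 6) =[0, 9, 7, 4, 6, 3, 1, 5, 8, 11, 2, 10]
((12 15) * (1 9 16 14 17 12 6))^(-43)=((1 9 16 14 17 12 15 6))^(-43)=(1 12 16 6 17 9 15 14)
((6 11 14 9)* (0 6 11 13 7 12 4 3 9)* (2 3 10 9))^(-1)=((0 6 13 7 12 4 10 9 11 14)(2 3))^(-1)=(0 14 11 9 10 4 12 7 13 6)(2 3)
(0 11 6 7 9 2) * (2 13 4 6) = (0 11 2)(4 6 7 9 13) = [11, 1, 0, 3, 6, 5, 7, 9, 8, 13, 10, 2, 12, 4]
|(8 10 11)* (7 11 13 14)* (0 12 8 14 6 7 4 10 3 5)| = 35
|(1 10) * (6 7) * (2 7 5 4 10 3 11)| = 9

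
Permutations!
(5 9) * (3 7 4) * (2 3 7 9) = (2 3 9 5)(4 7) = [0, 1, 3, 9, 7, 2, 6, 4, 8, 5]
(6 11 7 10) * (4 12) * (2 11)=[0, 1, 11, 3, 12, 5, 2, 10, 8, 9, 6, 7, 4]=(2 11 7 10 6)(4 12)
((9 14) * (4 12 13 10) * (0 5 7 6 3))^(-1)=(0 3 6 7 5)(4 10 13 12)(9 14)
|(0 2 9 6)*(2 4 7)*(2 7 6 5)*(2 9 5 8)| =12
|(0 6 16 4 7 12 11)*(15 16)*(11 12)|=7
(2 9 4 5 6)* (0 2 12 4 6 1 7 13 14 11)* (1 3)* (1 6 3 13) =(0 2 9 3 6 12 4 5 13 14 11)(1 7) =[2, 7, 9, 6, 5, 13, 12, 1, 8, 3, 10, 0, 4, 14, 11]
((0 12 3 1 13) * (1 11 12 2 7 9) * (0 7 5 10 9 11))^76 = ((0 2 5 10 9 1 13 7 11 12 3))^76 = (0 3 12 11 7 13 1 9 10 5 2)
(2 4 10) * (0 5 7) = [5, 1, 4, 3, 10, 7, 6, 0, 8, 9, 2] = (0 5 7)(2 4 10)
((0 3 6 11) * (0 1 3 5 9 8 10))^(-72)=((0 5 9 8 10)(1 3 6 11))^(-72)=(11)(0 8 5 10 9)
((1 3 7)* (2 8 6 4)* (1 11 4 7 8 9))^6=(1 4 6)(2 7 3)(8 9 11)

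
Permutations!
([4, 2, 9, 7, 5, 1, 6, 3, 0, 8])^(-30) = [9, 4, 5, 3, 8, 0, 6, 7, 2, 1]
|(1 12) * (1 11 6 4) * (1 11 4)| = 5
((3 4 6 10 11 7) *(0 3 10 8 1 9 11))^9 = (0 10 7 11 9 1 8 6 4 3)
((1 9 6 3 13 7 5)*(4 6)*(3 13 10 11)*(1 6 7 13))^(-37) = (13)(1 6 5 7 4 9)(3 11 10)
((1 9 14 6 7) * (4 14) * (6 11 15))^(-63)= (1 9 4 14 11 15 6 7)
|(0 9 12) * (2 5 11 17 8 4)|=6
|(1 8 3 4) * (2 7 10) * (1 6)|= |(1 8 3 4 6)(2 7 10)|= 15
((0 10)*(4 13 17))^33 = (17)(0 10)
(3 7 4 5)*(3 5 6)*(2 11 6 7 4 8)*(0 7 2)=(0 7 8)(2 11 6 3 4)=[7, 1, 11, 4, 2, 5, 3, 8, 0, 9, 10, 6]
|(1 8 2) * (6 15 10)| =3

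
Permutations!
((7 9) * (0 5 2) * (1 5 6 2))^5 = (0 2 6)(1 5)(7 9) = ((0 6 2)(1 5)(7 9))^5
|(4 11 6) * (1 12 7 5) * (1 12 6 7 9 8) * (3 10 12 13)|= |(1 6 4 11 7 5 13 3 10 12 9 8)|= 12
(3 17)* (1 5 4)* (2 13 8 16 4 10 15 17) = (1 5 10 15 17 3 2 13 8 16 4) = [0, 5, 13, 2, 1, 10, 6, 7, 16, 9, 15, 11, 12, 8, 14, 17, 4, 3]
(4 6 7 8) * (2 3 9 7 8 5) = (2 3 9 7 5)(4 6 8) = [0, 1, 3, 9, 6, 2, 8, 5, 4, 7]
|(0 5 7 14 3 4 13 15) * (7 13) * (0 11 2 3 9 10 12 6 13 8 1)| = 12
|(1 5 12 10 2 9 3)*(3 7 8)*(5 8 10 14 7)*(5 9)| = 6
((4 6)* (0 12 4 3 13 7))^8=(0 12 4 6 3 13 7)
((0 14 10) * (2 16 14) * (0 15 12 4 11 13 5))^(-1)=(0 5 13 11 4 12 15 10 14 16 2)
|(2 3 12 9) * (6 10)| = |(2 3 12 9)(6 10)| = 4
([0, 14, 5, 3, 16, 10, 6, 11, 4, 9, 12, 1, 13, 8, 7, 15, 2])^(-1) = (1 11 7 14)(2 16 4 8 13 12 10 5)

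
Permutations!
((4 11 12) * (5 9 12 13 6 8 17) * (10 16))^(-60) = ((4 11 13 6 8 17 5 9 12)(10 16))^(-60) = (4 6 5)(8 9 11)(12 13 17)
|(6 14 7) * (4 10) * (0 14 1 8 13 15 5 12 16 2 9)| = |(0 14 7 6 1 8 13 15 5 12 16 2 9)(4 10)| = 26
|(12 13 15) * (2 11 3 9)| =12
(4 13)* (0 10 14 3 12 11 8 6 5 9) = (0 10 14 3 12 11 8 6 5 9)(4 13) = [10, 1, 2, 12, 13, 9, 5, 7, 6, 0, 14, 8, 11, 4, 3]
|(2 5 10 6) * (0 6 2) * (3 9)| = 6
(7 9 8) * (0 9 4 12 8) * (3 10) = (0 9)(3 10)(4 12 8 7) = [9, 1, 2, 10, 12, 5, 6, 4, 7, 0, 3, 11, 8]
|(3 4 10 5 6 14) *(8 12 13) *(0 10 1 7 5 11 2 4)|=33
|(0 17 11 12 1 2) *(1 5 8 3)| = 9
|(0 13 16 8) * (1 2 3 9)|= 4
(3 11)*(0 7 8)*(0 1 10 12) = [7, 10, 2, 11, 4, 5, 6, 8, 1, 9, 12, 3, 0] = (0 7 8 1 10 12)(3 11)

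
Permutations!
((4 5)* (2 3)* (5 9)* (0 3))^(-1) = (0 2 3)(4 5 9)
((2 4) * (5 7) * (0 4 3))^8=((0 4 2 3)(5 7))^8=(7)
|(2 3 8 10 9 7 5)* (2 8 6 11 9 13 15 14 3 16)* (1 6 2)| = |(1 6 11 9 7 5 8 10 13 15 14 3 2 16)| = 14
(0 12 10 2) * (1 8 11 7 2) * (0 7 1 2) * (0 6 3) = (0 12 10 2 7 6 3)(1 8 11) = [12, 8, 7, 0, 4, 5, 3, 6, 11, 9, 2, 1, 10]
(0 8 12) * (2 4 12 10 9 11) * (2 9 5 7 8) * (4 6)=[2, 1, 6, 3, 12, 7, 4, 8, 10, 11, 5, 9, 0]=(0 2 6 4 12)(5 7 8 10)(9 11)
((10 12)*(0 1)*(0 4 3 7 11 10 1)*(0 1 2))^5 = ((0 1 4 3 7 11 10 12 2))^5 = (0 11 1 10 4 12 3 2 7)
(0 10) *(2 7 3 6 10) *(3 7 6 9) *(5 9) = (0 2 6 10)(3 5 9) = [2, 1, 6, 5, 4, 9, 10, 7, 8, 3, 0]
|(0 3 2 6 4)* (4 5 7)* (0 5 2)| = |(0 3)(2 6)(4 5 7)| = 6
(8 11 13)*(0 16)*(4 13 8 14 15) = (0 16)(4 13 14 15)(8 11) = [16, 1, 2, 3, 13, 5, 6, 7, 11, 9, 10, 8, 12, 14, 15, 4, 0]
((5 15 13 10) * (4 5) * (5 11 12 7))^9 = ((4 11 12 7 5 15 13 10))^9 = (4 11 12 7 5 15 13 10)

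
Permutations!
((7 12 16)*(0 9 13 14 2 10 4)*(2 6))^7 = ((0 9 13 14 6 2 10 4)(7 12 16))^7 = (0 4 10 2 6 14 13 9)(7 12 16)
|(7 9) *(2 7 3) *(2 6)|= 5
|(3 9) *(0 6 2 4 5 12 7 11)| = 8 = |(0 6 2 4 5 12 7 11)(3 9)|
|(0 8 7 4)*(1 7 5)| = 6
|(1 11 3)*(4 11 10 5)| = |(1 10 5 4 11 3)| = 6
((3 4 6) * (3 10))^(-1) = (3 10 6 4)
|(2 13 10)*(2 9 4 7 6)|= |(2 13 10 9 4 7 6)|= 7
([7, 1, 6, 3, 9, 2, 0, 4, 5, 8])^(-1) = (0 6 2 5 8 9 4 7)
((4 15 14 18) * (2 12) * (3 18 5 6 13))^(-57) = (2 12)(3 13 6 5 14 15 4 18)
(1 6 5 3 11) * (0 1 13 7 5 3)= (0 1 6 3 11 13 7 5)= [1, 6, 2, 11, 4, 0, 3, 5, 8, 9, 10, 13, 12, 7]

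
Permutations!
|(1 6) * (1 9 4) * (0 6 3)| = |(0 6 9 4 1 3)| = 6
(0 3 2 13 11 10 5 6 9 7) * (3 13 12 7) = (0 13 11 10 5 6 9 3 2 12 7) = [13, 1, 12, 2, 4, 6, 9, 0, 8, 3, 5, 10, 7, 11]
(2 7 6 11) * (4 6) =(2 7 4 6 11) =[0, 1, 7, 3, 6, 5, 11, 4, 8, 9, 10, 2]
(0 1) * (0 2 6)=(0 1 2 6)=[1, 2, 6, 3, 4, 5, 0]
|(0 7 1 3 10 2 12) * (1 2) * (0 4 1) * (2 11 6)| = |(0 7 11 6 2 12 4 1 3 10)| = 10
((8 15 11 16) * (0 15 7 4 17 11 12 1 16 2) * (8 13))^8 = (0 4 16)(1 2 7)(8 12 11)(13 15 17)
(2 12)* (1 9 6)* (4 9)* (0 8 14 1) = (0 8 14 1 4 9 6)(2 12) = [8, 4, 12, 3, 9, 5, 0, 7, 14, 6, 10, 11, 2, 13, 1]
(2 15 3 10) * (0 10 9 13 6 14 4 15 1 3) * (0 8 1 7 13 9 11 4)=(0 10 2 7 13 6 14)(1 3 11 4 15 8)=[10, 3, 7, 11, 15, 5, 14, 13, 1, 9, 2, 4, 12, 6, 0, 8]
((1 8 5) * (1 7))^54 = ((1 8 5 7))^54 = (1 5)(7 8)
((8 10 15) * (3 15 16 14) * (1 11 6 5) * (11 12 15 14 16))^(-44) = ((16)(1 12 15 8 10 11 6 5)(3 14))^(-44) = (16)(1 10)(5 8)(6 15)(11 12)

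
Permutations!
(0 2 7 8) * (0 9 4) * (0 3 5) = [2, 1, 7, 5, 3, 0, 6, 8, 9, 4] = (0 2 7 8 9 4 3 5)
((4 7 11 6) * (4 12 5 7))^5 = (12)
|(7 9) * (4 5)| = 2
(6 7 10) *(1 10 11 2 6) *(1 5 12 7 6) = (1 10 5 12 7 11 2) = [0, 10, 1, 3, 4, 12, 6, 11, 8, 9, 5, 2, 7]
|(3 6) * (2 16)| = 2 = |(2 16)(3 6)|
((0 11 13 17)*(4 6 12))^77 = ((0 11 13 17)(4 6 12))^77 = (0 11 13 17)(4 12 6)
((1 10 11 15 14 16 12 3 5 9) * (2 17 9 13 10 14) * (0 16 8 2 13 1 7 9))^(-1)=((0 16 12 3 5 1 14 8 2 17)(7 9)(10 11 15 13))^(-1)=(0 17 2 8 14 1 5 3 12 16)(7 9)(10 13 15 11)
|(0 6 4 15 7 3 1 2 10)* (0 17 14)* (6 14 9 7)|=42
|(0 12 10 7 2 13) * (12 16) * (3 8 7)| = 9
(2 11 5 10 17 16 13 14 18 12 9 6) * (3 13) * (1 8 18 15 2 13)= (1 8 18 12 9 6 13 14 15 2 11 5 10 17 16 3)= [0, 8, 11, 1, 4, 10, 13, 7, 18, 6, 17, 5, 9, 14, 15, 2, 3, 16, 12]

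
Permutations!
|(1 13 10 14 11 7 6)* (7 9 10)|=4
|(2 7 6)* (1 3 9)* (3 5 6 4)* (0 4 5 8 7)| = 10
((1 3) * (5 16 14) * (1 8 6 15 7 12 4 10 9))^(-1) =((1 3 8 6 15 7 12 4 10 9)(5 16 14))^(-1) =(1 9 10 4 12 7 15 6 8 3)(5 14 16)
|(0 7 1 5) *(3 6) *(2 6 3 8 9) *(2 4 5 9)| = 6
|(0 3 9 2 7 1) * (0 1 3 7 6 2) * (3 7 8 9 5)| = |(0 8 9)(2 6)(3 5)| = 6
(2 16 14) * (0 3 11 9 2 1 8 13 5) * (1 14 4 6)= [3, 8, 16, 11, 6, 0, 1, 7, 13, 2, 10, 9, 12, 5, 14, 15, 4]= (0 3 11 9 2 16 4 6 1 8 13 5)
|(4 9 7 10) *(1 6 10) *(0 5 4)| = |(0 5 4 9 7 1 6 10)| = 8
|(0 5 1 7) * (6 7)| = |(0 5 1 6 7)| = 5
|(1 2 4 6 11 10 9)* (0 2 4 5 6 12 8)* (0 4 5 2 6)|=|(0 6 11 10 9 1 5)(4 12 8)|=21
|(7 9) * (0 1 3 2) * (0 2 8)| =4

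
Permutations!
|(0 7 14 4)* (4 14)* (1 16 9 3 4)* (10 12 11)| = |(0 7 1 16 9 3 4)(10 12 11)| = 21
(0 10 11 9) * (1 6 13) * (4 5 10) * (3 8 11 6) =[4, 3, 2, 8, 5, 10, 13, 7, 11, 0, 6, 9, 12, 1] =(0 4 5 10 6 13 1 3 8 11 9)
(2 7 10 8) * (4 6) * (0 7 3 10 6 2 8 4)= (0 7 6)(2 3 10 4)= [7, 1, 3, 10, 2, 5, 0, 6, 8, 9, 4]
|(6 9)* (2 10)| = |(2 10)(6 9)| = 2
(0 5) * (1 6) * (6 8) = (0 5)(1 8 6) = [5, 8, 2, 3, 4, 0, 1, 7, 6]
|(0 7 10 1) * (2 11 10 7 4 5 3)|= 8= |(0 4 5 3 2 11 10 1)|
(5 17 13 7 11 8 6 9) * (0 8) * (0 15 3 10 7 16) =[8, 1, 2, 10, 4, 17, 9, 11, 6, 5, 7, 15, 12, 16, 14, 3, 0, 13] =(0 8 6 9 5 17 13 16)(3 10 7 11 15)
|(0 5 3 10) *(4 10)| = 5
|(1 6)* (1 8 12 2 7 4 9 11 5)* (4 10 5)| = 24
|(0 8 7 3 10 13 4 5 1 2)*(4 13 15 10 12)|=18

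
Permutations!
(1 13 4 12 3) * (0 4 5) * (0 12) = (0 4)(1 13 5 12 3) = [4, 13, 2, 1, 0, 12, 6, 7, 8, 9, 10, 11, 3, 5]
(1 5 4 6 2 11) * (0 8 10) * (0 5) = (0 8 10 5 4 6 2 11 1) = [8, 0, 11, 3, 6, 4, 2, 7, 10, 9, 5, 1]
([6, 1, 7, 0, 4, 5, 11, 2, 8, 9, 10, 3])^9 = [6, 1, 7, 0, 4, 5, 11, 2, 8, 9, 10, 3]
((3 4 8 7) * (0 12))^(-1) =(0 12)(3 7 8 4)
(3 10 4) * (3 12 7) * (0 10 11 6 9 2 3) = [10, 1, 3, 11, 12, 5, 9, 0, 8, 2, 4, 6, 7] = (0 10 4 12 7)(2 3 11 6 9)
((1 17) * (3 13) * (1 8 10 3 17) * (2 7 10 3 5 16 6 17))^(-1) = ((2 7 10 5 16 6 17 8 3 13))^(-1) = (2 13 3 8 17 6 16 5 10 7)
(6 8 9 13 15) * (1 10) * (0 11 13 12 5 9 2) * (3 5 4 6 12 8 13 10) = [11, 3, 0, 5, 6, 9, 13, 7, 2, 8, 1, 10, 4, 15, 14, 12] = (0 11 10 1 3 5 9 8 2)(4 6 13 15 12)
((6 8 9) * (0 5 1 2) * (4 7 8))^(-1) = (0 2 1 5)(4 6 9 8 7)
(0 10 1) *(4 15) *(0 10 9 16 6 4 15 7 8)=(0 9 16 6 4 7 8)(1 10)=[9, 10, 2, 3, 7, 5, 4, 8, 0, 16, 1, 11, 12, 13, 14, 15, 6]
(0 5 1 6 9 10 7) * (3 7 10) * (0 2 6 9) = [5, 9, 6, 7, 4, 1, 0, 2, 8, 3, 10] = (10)(0 5 1 9 3 7 2 6)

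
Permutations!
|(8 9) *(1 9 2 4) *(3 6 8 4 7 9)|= 8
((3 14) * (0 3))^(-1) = (0 14 3)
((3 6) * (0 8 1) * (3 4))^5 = (0 1 8)(3 4 6)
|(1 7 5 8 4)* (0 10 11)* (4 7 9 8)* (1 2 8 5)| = 21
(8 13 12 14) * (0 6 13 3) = (0 6 13 12 14 8 3) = [6, 1, 2, 0, 4, 5, 13, 7, 3, 9, 10, 11, 14, 12, 8]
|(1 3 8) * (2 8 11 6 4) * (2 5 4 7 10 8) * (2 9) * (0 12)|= 14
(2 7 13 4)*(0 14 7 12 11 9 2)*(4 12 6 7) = (0 14 4)(2 6 7 13 12 11 9) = [14, 1, 6, 3, 0, 5, 7, 13, 8, 2, 10, 9, 11, 12, 4]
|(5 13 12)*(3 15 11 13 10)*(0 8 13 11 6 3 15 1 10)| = 5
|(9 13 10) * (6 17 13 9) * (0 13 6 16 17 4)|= |(0 13 10 16 17 6 4)|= 7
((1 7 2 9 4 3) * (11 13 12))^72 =((1 7 2 9 4 3)(11 13 12))^72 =(13)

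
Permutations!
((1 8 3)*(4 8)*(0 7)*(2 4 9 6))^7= ((0 7)(1 9 6 2 4 8 3))^7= (9)(0 7)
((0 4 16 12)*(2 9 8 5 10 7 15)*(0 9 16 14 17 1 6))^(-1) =((0 4 14 17 1 6)(2 16 12 9 8 5 10 7 15))^(-1) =(0 6 1 17 14 4)(2 15 7 10 5 8 9 12 16)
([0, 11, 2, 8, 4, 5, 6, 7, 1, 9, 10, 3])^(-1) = (1 8 3 11)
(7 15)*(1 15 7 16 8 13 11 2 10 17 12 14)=(1 15 16 8 13 11 2 10 17 12 14)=[0, 15, 10, 3, 4, 5, 6, 7, 13, 9, 17, 2, 14, 11, 1, 16, 8, 12]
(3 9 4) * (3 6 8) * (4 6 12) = [0, 1, 2, 9, 12, 5, 8, 7, 3, 6, 10, 11, 4] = (3 9 6 8)(4 12)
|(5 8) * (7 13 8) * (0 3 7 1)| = |(0 3 7 13 8 5 1)| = 7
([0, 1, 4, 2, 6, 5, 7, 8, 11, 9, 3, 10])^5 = (2 11 6 3 8 4 10 7)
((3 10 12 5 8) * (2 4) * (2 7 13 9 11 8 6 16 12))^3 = ((2 4 7 13 9 11 8 3 10)(5 6 16 12))^3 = (2 13 8)(3 4 9)(5 12 16 6)(7 11 10)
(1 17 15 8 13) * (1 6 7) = (1 17 15 8 13 6 7) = [0, 17, 2, 3, 4, 5, 7, 1, 13, 9, 10, 11, 12, 6, 14, 8, 16, 15]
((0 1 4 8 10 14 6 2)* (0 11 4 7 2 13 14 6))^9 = ((0 1 7 2 11 4 8 10 6 13 14))^9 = (0 13 10 4 2 1 14 6 8 11 7)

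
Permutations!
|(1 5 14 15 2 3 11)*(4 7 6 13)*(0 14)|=8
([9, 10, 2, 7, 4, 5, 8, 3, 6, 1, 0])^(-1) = [10, 9, 2, 7, 4, 5, 8, 3, 6, 0, 1]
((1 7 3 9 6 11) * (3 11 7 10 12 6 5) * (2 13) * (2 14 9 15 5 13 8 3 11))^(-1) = ((1 10 12 6 7 2 8 3 15 5 11)(9 13 14))^(-1) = (1 11 5 15 3 8 2 7 6 12 10)(9 14 13)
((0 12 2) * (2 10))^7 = (0 2 10 12)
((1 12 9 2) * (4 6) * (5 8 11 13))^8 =(13)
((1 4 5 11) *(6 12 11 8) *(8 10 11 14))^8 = (14)(1 10 4 11 5)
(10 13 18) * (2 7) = (2 7)(10 13 18) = [0, 1, 7, 3, 4, 5, 6, 2, 8, 9, 13, 11, 12, 18, 14, 15, 16, 17, 10]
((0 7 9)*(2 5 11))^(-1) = ((0 7 9)(2 5 11))^(-1) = (0 9 7)(2 11 5)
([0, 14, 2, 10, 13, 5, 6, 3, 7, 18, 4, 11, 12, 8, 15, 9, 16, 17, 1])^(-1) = (1 18 9 15 14)(3 7 8 13 4 10)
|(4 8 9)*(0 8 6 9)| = 6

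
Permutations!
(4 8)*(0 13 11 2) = (0 13 11 2)(4 8) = [13, 1, 0, 3, 8, 5, 6, 7, 4, 9, 10, 2, 12, 11]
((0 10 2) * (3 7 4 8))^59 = ((0 10 2)(3 7 4 8))^59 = (0 2 10)(3 8 4 7)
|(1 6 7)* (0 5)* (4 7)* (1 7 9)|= |(0 5)(1 6 4 9)|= 4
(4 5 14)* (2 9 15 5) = (2 9 15 5 14 4) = [0, 1, 9, 3, 2, 14, 6, 7, 8, 15, 10, 11, 12, 13, 4, 5]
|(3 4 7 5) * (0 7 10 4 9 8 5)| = 4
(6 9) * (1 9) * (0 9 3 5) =(0 9 6 1 3 5) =[9, 3, 2, 5, 4, 0, 1, 7, 8, 6]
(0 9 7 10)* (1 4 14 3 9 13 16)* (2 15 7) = (0 13 16 1 4 14 3 9 2 15 7 10) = [13, 4, 15, 9, 14, 5, 6, 10, 8, 2, 0, 11, 12, 16, 3, 7, 1]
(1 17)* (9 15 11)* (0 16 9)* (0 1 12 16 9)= [9, 17, 2, 3, 4, 5, 6, 7, 8, 15, 10, 1, 16, 13, 14, 11, 0, 12]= (0 9 15 11 1 17 12 16)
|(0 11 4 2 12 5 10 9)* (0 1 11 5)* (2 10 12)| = |(0 5 12)(1 11 4 10 9)| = 15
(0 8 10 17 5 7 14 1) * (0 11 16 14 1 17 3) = (0 8 10 3)(1 11 16 14 17 5 7) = [8, 11, 2, 0, 4, 7, 6, 1, 10, 9, 3, 16, 12, 13, 17, 15, 14, 5]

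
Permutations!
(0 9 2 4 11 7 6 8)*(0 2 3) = (0 9 3)(2 4 11 7 6 8) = [9, 1, 4, 0, 11, 5, 8, 6, 2, 3, 10, 7]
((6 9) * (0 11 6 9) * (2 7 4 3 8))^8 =((0 11 6)(2 7 4 3 8))^8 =(0 6 11)(2 3 7 8 4)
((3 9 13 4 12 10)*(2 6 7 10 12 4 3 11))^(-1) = (2 11 10 7 6)(3 13 9)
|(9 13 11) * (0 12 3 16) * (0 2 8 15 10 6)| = |(0 12 3 16 2 8 15 10 6)(9 13 11)| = 9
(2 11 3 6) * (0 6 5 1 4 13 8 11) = (0 6 2)(1 4 13 8 11 3 5) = [6, 4, 0, 5, 13, 1, 2, 7, 11, 9, 10, 3, 12, 8]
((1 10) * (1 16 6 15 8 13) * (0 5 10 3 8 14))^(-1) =(0 14 15 6 16 10 5)(1 13 8 3)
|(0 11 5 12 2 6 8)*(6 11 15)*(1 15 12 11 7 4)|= 18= |(0 12 2 7 4 1 15 6 8)(5 11)|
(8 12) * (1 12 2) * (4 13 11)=(1 12 8 2)(4 13 11)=[0, 12, 1, 3, 13, 5, 6, 7, 2, 9, 10, 4, 8, 11]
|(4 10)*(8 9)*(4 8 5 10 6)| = |(4 6)(5 10 8 9)| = 4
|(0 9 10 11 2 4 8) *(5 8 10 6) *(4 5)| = 9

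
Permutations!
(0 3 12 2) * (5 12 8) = (0 3 8 5 12 2) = [3, 1, 0, 8, 4, 12, 6, 7, 5, 9, 10, 11, 2]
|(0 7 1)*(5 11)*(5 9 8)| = 12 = |(0 7 1)(5 11 9 8)|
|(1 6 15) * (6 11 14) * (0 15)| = 6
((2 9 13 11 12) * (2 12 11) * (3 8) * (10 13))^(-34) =((2 9 10 13)(3 8))^(-34) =(2 10)(9 13)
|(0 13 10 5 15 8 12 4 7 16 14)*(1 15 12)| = |(0 13 10 5 12 4 7 16 14)(1 15 8)| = 9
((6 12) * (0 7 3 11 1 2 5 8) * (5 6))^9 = ((0 7 3 11 1 2 6 12 5 8))^9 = (0 8 5 12 6 2 1 11 3 7)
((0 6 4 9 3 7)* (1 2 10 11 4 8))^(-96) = (0 1 11 3 6 2 4 7 8 10 9)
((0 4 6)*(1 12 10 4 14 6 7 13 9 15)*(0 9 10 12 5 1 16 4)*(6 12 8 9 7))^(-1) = ((0 14 12 8 9 15 16 4 6 7 13 10)(1 5))^(-1) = (0 10 13 7 6 4 16 15 9 8 12 14)(1 5)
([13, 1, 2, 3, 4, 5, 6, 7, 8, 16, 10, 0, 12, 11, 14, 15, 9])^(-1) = (0 11 13)(9 16)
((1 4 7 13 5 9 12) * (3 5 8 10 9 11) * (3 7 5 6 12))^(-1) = (1 12 6 3 9 10 8 13 7 11 5 4)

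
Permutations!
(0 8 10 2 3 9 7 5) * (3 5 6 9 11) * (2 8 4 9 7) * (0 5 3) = (0 4 9 2 3 11)(6 7)(8 10) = [4, 1, 3, 11, 9, 5, 7, 6, 10, 2, 8, 0]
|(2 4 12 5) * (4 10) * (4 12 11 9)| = |(2 10 12 5)(4 11 9)| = 12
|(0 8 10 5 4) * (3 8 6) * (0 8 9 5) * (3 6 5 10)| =7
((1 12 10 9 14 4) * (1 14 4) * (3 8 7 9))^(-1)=(1 14 4 9 7 8 3 10 12)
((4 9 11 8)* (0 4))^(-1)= ((0 4 9 11 8))^(-1)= (0 8 11 9 4)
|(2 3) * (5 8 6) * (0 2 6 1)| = |(0 2 3 6 5 8 1)| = 7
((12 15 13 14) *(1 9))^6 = ((1 9)(12 15 13 14))^6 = (12 13)(14 15)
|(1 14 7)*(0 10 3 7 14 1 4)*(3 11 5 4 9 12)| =20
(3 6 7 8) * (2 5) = (2 5)(3 6 7 8) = [0, 1, 5, 6, 4, 2, 7, 8, 3]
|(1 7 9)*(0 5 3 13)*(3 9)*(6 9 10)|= 9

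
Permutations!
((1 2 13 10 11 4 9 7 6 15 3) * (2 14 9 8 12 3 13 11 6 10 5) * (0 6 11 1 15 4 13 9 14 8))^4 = (0 6 4)(1 15 11)(2 3 10)(5 12 7)(8 9 13)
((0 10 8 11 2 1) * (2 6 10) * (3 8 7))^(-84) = (11) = ((0 2 1)(3 8 11 6 10 7))^(-84)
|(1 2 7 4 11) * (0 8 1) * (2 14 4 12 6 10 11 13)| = 12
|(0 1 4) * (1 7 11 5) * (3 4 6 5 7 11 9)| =6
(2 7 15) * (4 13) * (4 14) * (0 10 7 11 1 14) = (0 10 7 15 2 11 1 14 4 13) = [10, 14, 11, 3, 13, 5, 6, 15, 8, 9, 7, 1, 12, 0, 4, 2]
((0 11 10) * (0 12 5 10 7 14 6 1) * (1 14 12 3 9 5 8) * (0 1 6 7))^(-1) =((0 11)(3 9 5 10)(6 14 7 12 8))^(-1) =(0 11)(3 10 5 9)(6 8 12 7 14)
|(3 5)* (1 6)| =2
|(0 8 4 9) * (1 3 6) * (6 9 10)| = 8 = |(0 8 4 10 6 1 3 9)|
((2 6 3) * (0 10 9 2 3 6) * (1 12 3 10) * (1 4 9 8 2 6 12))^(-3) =(0 10 6)(2 3 9)(4 8 12)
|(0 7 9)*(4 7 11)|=|(0 11 4 7 9)|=5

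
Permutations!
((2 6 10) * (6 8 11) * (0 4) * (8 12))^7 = (0 4)(2 12 8 11 6 10)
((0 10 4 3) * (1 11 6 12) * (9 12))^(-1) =(0 3 4 10)(1 12 9 6 11)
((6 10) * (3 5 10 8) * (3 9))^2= (3 10 8)(5 6 9)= ((3 5 10 6 8 9))^2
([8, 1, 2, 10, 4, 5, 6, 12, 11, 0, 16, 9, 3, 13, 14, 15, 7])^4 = [0, 1, 2, 12, 4, 5, 6, 16, 8, 9, 3, 11, 7, 13, 14, 15, 10]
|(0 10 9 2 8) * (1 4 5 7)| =|(0 10 9 2 8)(1 4 5 7)| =20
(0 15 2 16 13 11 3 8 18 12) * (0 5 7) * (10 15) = [10, 1, 16, 8, 4, 7, 6, 0, 18, 9, 15, 3, 5, 11, 14, 2, 13, 17, 12] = (0 10 15 2 16 13 11 3 8 18 12 5 7)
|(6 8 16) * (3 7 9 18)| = 12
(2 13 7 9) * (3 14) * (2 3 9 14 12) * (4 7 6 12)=(2 13 6 12)(3 4 7 14 9)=[0, 1, 13, 4, 7, 5, 12, 14, 8, 3, 10, 11, 2, 6, 9]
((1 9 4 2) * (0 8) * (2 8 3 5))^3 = (0 2 4 3 1 8 5 9)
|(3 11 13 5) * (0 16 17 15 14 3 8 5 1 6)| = 10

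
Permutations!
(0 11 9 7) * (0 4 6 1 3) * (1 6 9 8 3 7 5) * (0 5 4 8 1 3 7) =(0 11 1)(3 5)(4 9)(7 8) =[11, 0, 2, 5, 9, 3, 6, 8, 7, 4, 10, 1]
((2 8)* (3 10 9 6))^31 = (2 8)(3 6 9 10)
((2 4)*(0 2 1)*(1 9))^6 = (0 2 4 9 1)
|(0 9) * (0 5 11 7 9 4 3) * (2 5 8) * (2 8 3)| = 8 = |(0 4 2 5 11 7 9 3)|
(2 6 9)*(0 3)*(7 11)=(0 3)(2 6 9)(7 11)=[3, 1, 6, 0, 4, 5, 9, 11, 8, 2, 10, 7]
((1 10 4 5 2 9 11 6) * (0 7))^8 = ((0 7)(1 10 4 5 2 9 11 6))^8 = (11)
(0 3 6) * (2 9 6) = (0 3 2 9 6) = [3, 1, 9, 2, 4, 5, 0, 7, 8, 6]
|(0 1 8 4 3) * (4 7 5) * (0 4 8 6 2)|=12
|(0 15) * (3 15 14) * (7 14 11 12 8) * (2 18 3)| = 10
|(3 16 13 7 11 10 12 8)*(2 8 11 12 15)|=10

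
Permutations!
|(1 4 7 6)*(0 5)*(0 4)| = |(0 5 4 7 6 1)| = 6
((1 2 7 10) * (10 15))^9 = ((1 2 7 15 10))^9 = (1 10 15 7 2)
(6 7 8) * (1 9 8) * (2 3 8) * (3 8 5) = (1 9 2 8 6 7)(3 5) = [0, 9, 8, 5, 4, 3, 7, 1, 6, 2]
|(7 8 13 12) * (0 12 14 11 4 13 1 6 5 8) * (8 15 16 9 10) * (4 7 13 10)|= 18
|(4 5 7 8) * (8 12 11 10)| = 7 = |(4 5 7 12 11 10 8)|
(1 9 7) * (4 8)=[0, 9, 2, 3, 8, 5, 6, 1, 4, 7]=(1 9 7)(4 8)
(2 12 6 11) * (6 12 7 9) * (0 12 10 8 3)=(0 12 10 8 3)(2 7 9 6 11)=[12, 1, 7, 0, 4, 5, 11, 9, 3, 6, 8, 2, 10]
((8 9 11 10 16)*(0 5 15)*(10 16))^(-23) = (0 5 15)(8 9 11 16)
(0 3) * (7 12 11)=[3, 1, 2, 0, 4, 5, 6, 12, 8, 9, 10, 7, 11]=(0 3)(7 12 11)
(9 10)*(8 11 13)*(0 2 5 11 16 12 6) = (0 2 5 11 13 8 16 12 6)(9 10) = [2, 1, 5, 3, 4, 11, 0, 7, 16, 10, 9, 13, 6, 8, 14, 15, 12]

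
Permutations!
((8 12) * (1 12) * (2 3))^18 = (12)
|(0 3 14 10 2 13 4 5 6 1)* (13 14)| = 21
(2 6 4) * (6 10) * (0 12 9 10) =[12, 1, 0, 3, 2, 5, 4, 7, 8, 10, 6, 11, 9] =(0 12 9 10 6 4 2)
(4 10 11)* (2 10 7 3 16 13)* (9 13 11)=(2 10 9 13)(3 16 11 4 7)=[0, 1, 10, 16, 7, 5, 6, 3, 8, 13, 9, 4, 12, 2, 14, 15, 11]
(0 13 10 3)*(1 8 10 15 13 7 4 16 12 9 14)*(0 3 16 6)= (0 7 4 6)(1 8 10 16 12 9 14)(13 15)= [7, 8, 2, 3, 6, 5, 0, 4, 10, 14, 16, 11, 9, 15, 1, 13, 12]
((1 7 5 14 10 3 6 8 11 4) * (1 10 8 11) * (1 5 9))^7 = (1 7 9)(3 11 10 6 4)(5 14 8)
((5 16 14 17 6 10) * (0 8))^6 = (17)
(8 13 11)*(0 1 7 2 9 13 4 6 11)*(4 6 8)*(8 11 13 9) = (0 1 7 2 8 6 13)(4 11) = [1, 7, 8, 3, 11, 5, 13, 2, 6, 9, 10, 4, 12, 0]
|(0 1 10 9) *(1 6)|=5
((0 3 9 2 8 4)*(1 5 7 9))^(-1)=((0 3 1 5 7 9 2 8 4))^(-1)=(0 4 8 2 9 7 5 1 3)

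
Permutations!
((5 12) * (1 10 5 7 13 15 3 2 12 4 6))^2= (1 5 6 10 4)(2 7 15)(3 12 13)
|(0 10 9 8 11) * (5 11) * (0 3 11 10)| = 4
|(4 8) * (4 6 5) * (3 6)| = 5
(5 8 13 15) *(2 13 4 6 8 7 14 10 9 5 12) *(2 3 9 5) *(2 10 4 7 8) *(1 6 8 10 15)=(1 6 2 13)(3 9 15 12)(4 8 7 14)(5 10)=[0, 6, 13, 9, 8, 10, 2, 14, 7, 15, 5, 11, 3, 1, 4, 12]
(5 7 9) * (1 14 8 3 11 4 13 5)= (1 14 8 3 11 4 13 5 7 9)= [0, 14, 2, 11, 13, 7, 6, 9, 3, 1, 10, 4, 12, 5, 8]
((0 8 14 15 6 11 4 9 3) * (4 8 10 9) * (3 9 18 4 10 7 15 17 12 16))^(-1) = (0 3 16 12 17 14 8 11 6 15 7)(4 18 10)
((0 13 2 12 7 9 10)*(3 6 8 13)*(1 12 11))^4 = (0 13 12)(1 10 8)(2 7 3)(6 11 9)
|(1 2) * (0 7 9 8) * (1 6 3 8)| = 8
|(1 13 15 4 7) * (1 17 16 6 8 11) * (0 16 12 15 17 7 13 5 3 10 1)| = 20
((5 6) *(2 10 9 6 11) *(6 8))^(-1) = ((2 10 9 8 6 5 11))^(-1) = (2 11 5 6 8 9 10)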